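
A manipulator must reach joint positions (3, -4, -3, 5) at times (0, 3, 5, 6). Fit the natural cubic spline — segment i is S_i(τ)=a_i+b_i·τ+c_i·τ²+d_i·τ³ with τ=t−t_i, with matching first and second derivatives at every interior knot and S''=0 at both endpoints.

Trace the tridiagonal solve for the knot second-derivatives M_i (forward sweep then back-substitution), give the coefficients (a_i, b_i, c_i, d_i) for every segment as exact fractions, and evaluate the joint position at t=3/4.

Δ: Δ0=-7/3, Δ1=1/2, Δ2=8
row 1: diag=10, rhs=17; c'=1/5, d'=17/10
row 2: denom=6−2·1/5=28/5; d'=(45−2·17/10)/(28/5)=52/7
back: M2=52/7
back: M1=17/10−1/5·52/7=3/14
M: M0=0, M1=3/14, M2=52/7, M3=0
seg 0: a=3, c=M0/2=0, d=(M1−M0)/(6·3)=1/84, b=Δ0−h0·(2M0+M1)/6=-205/84
seg 1: a=-4, c=M1/2=3/28, d=(M2−M1)/(6·2)=101/168, b=Δ1−h1·(2M1+M2)/6=-89/42
seg 2: a=-3, c=M2/2=26/7, d=(M3−M2)/(6·1)=-26/21, b=Δ2−h2·(2M2+M3)/6=116/21
t_q=3/4 → seg 0, τ=3/4; S=3+-205/84·τ+0·τ²+1/84·τ³=2105/1792

  seg 0: a=3 b=-205/84 c=0 d=1/84
  seg 1: a=-4 b=-89/42 c=3/28 d=101/168
  seg 2: a=-3 b=116/21 c=26/7 d=-26/21
S(3/4) = 2105/1792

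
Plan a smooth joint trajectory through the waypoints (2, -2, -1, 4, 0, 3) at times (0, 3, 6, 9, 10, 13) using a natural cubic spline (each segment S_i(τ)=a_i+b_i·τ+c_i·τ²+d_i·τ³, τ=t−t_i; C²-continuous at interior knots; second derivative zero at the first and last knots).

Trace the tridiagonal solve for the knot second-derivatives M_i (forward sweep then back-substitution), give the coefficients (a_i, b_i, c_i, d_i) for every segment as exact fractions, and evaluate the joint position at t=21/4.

Δ: Δ0=-4/3, Δ1=1/3, Δ2=5/3, Δ3=-4, Δ4=1
row 1: diag=12, rhs=10; c'=1/4, d'=5/6
row 2: denom=12−3·1/4=45/4; d'=(8−3·5/6)/(45/4)=22/45
row 3: denom=8−3·4/15=36/5; d'=(-34−3·22/45)/(36/5)=-133/27
row 4: denom=8−1·5/36=283/36; d'=(30−1·-133/27)/(283/36)=3772/849
back: M4=3772/849
back: M3=-133/27−5/36·3772/849=-4706/849
back: M2=22/45−4/15·-4706/849=1670/849
back: M1=5/6−1/4·1670/849=290/849
M: M0=0, M1=290/849, M2=1670/849, M3=-4706/849, M4=3772/849, M5=0
seg 0: a=2, c=M0/2=0, d=(M1−M0)/(6·3)=145/7641, b=Δ0−h0·(2M0+M1)/6=-1277/849
seg 1: a=-2, c=M1/2=145/849, d=(M2−M1)/(6·3)=230/2547, b=Δ1−h1·(2M1+M2)/6=-842/849
seg 2: a=-1, c=M2/2=835/849, d=(M3−M2)/(6·3)=-3188/7641, b=Δ2−h2·(2M2+M3)/6=2098/849
seg 3: a=4, c=M3/2=-2353/849, d=(M4−M3)/(6·1)=471/283, b=Δ3−h3·(2M3+M4)/6=-2456/849
seg 4: a=0, c=M4/2=1886/849, d=(M5−M4)/(6·3)=-1886/7641, b=Δ4−h4·(2M4+M5)/6=-2923/849
t_q=21/4 → seg 1, τ=9/4; S=-2+-842/849·τ+145/849·τ²+230/2547·τ³=-21175/9056

  seg 0: a=2 b=-1277/849 c=0 d=145/7641
  seg 1: a=-2 b=-842/849 c=145/849 d=230/2547
  seg 2: a=-1 b=2098/849 c=835/849 d=-3188/7641
  seg 3: a=4 b=-2456/849 c=-2353/849 d=471/283
  seg 4: a=0 b=-2923/849 c=1886/849 d=-1886/7641
S(21/4) = -21175/9056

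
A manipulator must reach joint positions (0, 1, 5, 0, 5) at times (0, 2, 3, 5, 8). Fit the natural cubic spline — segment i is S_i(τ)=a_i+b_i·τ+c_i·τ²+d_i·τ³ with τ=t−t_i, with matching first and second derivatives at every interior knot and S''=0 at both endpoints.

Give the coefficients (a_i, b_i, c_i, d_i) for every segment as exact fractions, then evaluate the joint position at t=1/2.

  seg 0: a=0 b=-1127/978 c=0 d=202/489
  seg 1: a=1 b=3721/978 c=404/163 d=-2233/978
  seg 2: a=5 b=935/489 c=-1425/326 d=4235/3912
  seg 3: a=0 b=-2525/978 c=1385/652 d=-1385/5868
S(1/2) = -171/326

Δ: Δ0=1/2, Δ1=4, Δ2=-5/2, Δ3=5/3
row 1: diag=6, rhs=21; c'=1/6, d'=7/2
row 2: denom=6−1·1/6=35/6; d'=(-39−1·7/2)/(35/6)=-51/7
row 3: denom=10−2·12/35=326/35; d'=(25−2·-51/7)/(326/35)=1385/326
back: M3=1385/326
back: M2=-51/7−12/35·1385/326=-1425/163
back: M1=7/2−1/6·-1425/163=808/163
M: M0=0, M1=808/163, M2=-1425/163, M3=1385/326, M4=0
seg 0: a=0, c=M0/2=0, d=(M1−M0)/(6·2)=202/489, b=Δ0−h0·(2M0+M1)/6=-1127/978
seg 1: a=1, c=M1/2=404/163, d=(M2−M1)/(6·1)=-2233/978, b=Δ1−h1·(2M1+M2)/6=3721/978
seg 2: a=5, c=M2/2=-1425/326, d=(M3−M2)/(6·2)=4235/3912, b=Δ2−h2·(2M2+M3)/6=935/489
seg 3: a=0, c=M3/2=1385/652, d=(M4−M3)/(6·3)=-1385/5868, b=Δ3−h3·(2M3+M4)/6=-2525/978
t_q=1/2 → seg 0, τ=1/2; S=0+-1127/978·τ+0·τ²+202/489·τ³=-171/326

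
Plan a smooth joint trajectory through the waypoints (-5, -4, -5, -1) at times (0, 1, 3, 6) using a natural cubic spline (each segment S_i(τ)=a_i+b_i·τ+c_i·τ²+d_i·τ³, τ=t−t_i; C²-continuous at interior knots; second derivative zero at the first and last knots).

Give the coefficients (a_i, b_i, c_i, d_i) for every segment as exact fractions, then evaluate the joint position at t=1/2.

Δ: Δ0=1, Δ1=-1/2, Δ2=4/3
row 1: diag=6, rhs=-9; c'=1/3, d'=-3/2
row 2: denom=10−2·1/3=28/3; d'=(11−2·-3/2)/(28/3)=3/2
back: M2=3/2
back: M1=-3/2−1/3·3/2=-2
M: M0=0, M1=-2, M2=3/2, M3=0
seg 0: a=-5, c=M0/2=0, d=(M1−M0)/(6·1)=-1/3, b=Δ0−h0·(2M0+M1)/6=4/3
seg 1: a=-4, c=M1/2=-1, d=(M2−M1)/(6·2)=7/24, b=Δ1−h1·(2M1+M2)/6=1/3
seg 2: a=-5, c=M2/2=3/4, d=(M3−M2)/(6·3)=-1/12, b=Δ2−h2·(2M2+M3)/6=-1/6
t_q=1/2 → seg 0, τ=1/2; S=-5+4/3·τ+0·τ²+-1/3·τ³=-35/8

  seg 0: a=-5 b=4/3 c=0 d=-1/3
  seg 1: a=-4 b=1/3 c=-1 d=7/24
  seg 2: a=-5 b=-1/6 c=3/4 d=-1/12
S(1/2) = -35/8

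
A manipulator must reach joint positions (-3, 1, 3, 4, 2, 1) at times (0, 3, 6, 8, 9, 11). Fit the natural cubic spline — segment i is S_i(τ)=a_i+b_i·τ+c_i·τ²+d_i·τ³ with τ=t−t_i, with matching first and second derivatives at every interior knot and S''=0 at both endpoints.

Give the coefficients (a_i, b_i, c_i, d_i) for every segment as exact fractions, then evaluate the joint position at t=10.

  seg 0: a=-3 b=345/218 c=0 d=-163/5886
  seg 1: a=1 b=91/109 c=-163/654 d=379/5886
  seg 2: a=3 b=235/218 c=36/109 d=-135/436
  seg 3: a=4 b=-287/218 c=-333/218 d=92/109
  seg 4: a=2 b=-401/218 c=219/218 d=-73/436
S(10) = 435/436

Δ: Δ0=4/3, Δ1=2/3, Δ2=1/2, Δ3=-2, Δ4=-1/2
row 1: diag=12, rhs=-4; c'=1/4, d'=-1/3
row 2: denom=10−3·1/4=37/4; d'=(-1−3·-1/3)/(37/4)=0
row 3: denom=6−2·8/37=206/37; d'=(-15−2·0)/(206/37)=-555/206
row 4: denom=6−1·37/206=1199/206; d'=(9−1·-555/206)/(1199/206)=219/109
back: M4=219/109
back: M3=-555/206−37/206·219/109=-333/109
back: M2=0−8/37·-333/109=72/109
back: M1=-1/3−1/4·72/109=-163/327
M: M0=0, M1=-163/327, M2=72/109, M3=-333/109, M4=219/109, M5=0
seg 0: a=-3, c=M0/2=0, d=(M1−M0)/(6·3)=-163/5886, b=Δ0−h0·(2M0+M1)/6=345/218
seg 1: a=1, c=M1/2=-163/654, d=(M2−M1)/(6·3)=379/5886, b=Δ1−h1·(2M1+M2)/6=91/109
seg 2: a=3, c=M2/2=36/109, d=(M3−M2)/(6·2)=-135/436, b=Δ2−h2·(2M2+M3)/6=235/218
seg 3: a=4, c=M3/2=-333/218, d=(M4−M3)/(6·1)=92/109, b=Δ3−h3·(2M3+M4)/6=-287/218
seg 4: a=2, c=M4/2=219/218, d=(M5−M4)/(6·2)=-73/436, b=Δ4−h4·(2M4+M5)/6=-401/218
t_q=10 → seg 4, τ=1; S=2+-401/218·τ+219/218·τ²+-73/436·τ³=435/436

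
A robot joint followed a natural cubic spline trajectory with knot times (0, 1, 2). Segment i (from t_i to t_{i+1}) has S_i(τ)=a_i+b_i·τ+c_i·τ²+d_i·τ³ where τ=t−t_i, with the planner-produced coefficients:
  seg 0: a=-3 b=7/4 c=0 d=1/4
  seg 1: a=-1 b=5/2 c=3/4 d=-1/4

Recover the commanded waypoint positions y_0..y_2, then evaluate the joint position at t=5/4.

y_0 = S_0(0) = a_0 = -3
y_1 = S_1(0) = a_1 = -1
y_2 = S_1(1) = 2
t_q=5/4 is in segment 1 (τ=1/4); S_1(τ)=-85/256

y_0=-3 y_1=-1 y_2=2
S(5/4) = -85/256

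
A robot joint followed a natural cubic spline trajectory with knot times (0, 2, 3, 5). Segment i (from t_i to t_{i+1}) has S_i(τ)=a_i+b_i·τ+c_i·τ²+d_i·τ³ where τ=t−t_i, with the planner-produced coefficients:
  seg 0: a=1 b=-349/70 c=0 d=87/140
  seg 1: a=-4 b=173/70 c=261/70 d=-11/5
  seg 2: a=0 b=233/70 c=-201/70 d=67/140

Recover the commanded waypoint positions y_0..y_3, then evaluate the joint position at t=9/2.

y_0=1 y_1=-4 y_2=0 y_3=-1
S(9/2) = 33/224

y_0 = S_0(0) = a_0 = 1
y_1 = S_1(0) = a_1 = -4
y_2 = S_2(0) = a_2 = 0
y_3 = S_2(2) = -1
t_q=9/2 is in segment 2 (τ=3/2); S_2(τ)=33/224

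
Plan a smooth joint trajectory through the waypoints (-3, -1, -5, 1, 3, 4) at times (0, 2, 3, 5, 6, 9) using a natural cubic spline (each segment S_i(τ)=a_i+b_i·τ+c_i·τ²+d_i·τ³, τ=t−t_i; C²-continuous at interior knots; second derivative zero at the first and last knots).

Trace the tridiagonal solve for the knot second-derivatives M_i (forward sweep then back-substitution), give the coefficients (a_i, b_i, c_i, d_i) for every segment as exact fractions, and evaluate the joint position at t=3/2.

Δ: Δ0=1, Δ1=-4, Δ2=3, Δ3=2, Δ4=1/3
row 1: diag=6, rhs=-30; c'=1/6, d'=-5
row 2: denom=6−1·1/6=35/6; d'=(42−1·-5)/(35/6)=282/35
row 3: denom=6−2·12/35=186/35; d'=(-6−2·282/35)/(186/35)=-129/31
row 4: denom=8−1·35/186=1453/186; d'=(-10−1·-129/31)/(1453/186)=-1086/1453
back: M4=-1086/1453
back: M3=-129/31−35/186·-1086/1453=-5842/1453
back: M2=282/35−12/35·-5842/1453=13710/1453
back: M1=-5−1/6·13710/1453=-9550/1453
M: M0=0, M1=-9550/1453, M2=13710/1453, M3=-5842/1453, M4=-1086/1453, M5=0
seg 0: a=-3, c=M0/2=0, d=(M1−M0)/(6·2)=-4775/8718, b=Δ0−h0·(2M0+M1)/6=13909/4359
seg 1: a=-1, c=M1/2=-4775/1453, d=(M2−M1)/(6·1)=11630/4359, b=Δ1−h1·(2M1+M2)/6=-14741/4359
seg 2: a=-5, c=M2/2=6855/1453, d=(M3−M2)/(6·2)=-4888/4359, b=Δ2−h2·(2M2+M3)/6=-8501/4359
seg 3: a=1, c=M3/2=-2921/1453, d=(M4−M3)/(6·1)=2378/4359, b=Δ3−h3·(2M3+M4)/6=15103/4359
seg 4: a=3, c=M4/2=-543/1453, d=(M5−M4)/(6·3)=181/4359, b=Δ4−h4·(2M4+M5)/6=4711/4359
t_q=3/2 → seg 0, τ=3/2; S=-3+13909/4359·τ+0·τ²+-4775/8718·τ³=-1447/23248

  seg 0: a=-3 b=13909/4359 c=0 d=-4775/8718
  seg 1: a=-1 b=-14741/4359 c=-4775/1453 d=11630/4359
  seg 2: a=-5 b=-8501/4359 c=6855/1453 d=-4888/4359
  seg 3: a=1 b=15103/4359 c=-2921/1453 d=2378/4359
  seg 4: a=3 b=4711/4359 c=-543/1453 d=181/4359
S(3/2) = -1447/23248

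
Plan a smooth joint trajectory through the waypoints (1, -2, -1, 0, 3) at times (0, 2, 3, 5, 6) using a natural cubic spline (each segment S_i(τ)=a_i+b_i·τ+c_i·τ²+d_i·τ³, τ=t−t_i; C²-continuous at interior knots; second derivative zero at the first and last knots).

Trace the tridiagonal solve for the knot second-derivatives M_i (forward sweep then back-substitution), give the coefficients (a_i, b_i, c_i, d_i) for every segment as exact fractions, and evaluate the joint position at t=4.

  seg 0: a=1 b=-455/186 c=0 d=22/93
  seg 1: a=-2 b=73/186 c=44/31 d=-151/186
  seg 2: a=-1 b=74/93 c=-63/62 d=323/744
  seg 3: a=0 b=361/186 c=197/124 d=-197/372
S(4) = -195/248

Δ: Δ0=-3/2, Δ1=1, Δ2=1/2, Δ3=3
row 1: diag=6, rhs=15; c'=1/6, d'=5/2
row 2: denom=6−1·1/6=35/6; d'=(-3−1·5/2)/(35/6)=-33/35
row 3: denom=6−2·12/35=186/35; d'=(15−2·-33/35)/(186/35)=197/62
back: M3=197/62
back: M2=-33/35−12/35·197/62=-63/31
back: M1=5/2−1/6·-63/31=88/31
M: M0=0, M1=88/31, M2=-63/31, M3=197/62, M4=0
seg 0: a=1, c=M0/2=0, d=(M1−M0)/(6·2)=22/93, b=Δ0−h0·(2M0+M1)/6=-455/186
seg 1: a=-2, c=M1/2=44/31, d=(M2−M1)/(6·1)=-151/186, b=Δ1−h1·(2M1+M2)/6=73/186
seg 2: a=-1, c=M2/2=-63/62, d=(M3−M2)/(6·2)=323/744, b=Δ2−h2·(2M2+M3)/6=74/93
seg 3: a=0, c=M3/2=197/124, d=(M4−M3)/(6·1)=-197/372, b=Δ3−h3·(2M3+M4)/6=361/186
t_q=4 → seg 2, τ=1; S=-1+74/93·τ+-63/62·τ²+323/744·τ³=-195/248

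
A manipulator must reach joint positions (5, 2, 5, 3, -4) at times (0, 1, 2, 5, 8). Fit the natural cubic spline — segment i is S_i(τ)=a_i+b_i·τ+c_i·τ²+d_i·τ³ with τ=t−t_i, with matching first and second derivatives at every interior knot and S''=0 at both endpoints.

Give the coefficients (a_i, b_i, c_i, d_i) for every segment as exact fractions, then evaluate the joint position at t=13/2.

Δ: Δ0=-3, Δ1=3, Δ2=-2/3, Δ3=-7/3
row 1: diag=4, rhs=36; c'=1/4, d'=9
row 2: denom=8−1·1/4=31/4; d'=(-22−1·9)/(31/4)=-4
row 3: denom=12−3·12/31=336/31; d'=(-10−3·-4)/(336/31)=31/168
back: M3=31/168
back: M2=-4−12/31·31/168=-57/14
back: M1=9−1/4·-57/14=561/56
M: M0=0, M1=561/56, M2=-57/14, M3=31/168, M4=0
seg 0: a=5, c=M0/2=0, d=(M1−M0)/(6·1)=187/112, b=Δ0−h0·(2M0+M1)/6=-523/112
seg 1: a=2, c=M1/2=561/112, d=(M2−M1)/(6·1)=-263/112, b=Δ1−h1·(2M1+M2)/6=19/56
seg 2: a=5, c=M2/2=-57/28, d=(M3−M2)/(6·3)=715/3024, b=Δ2−h2·(2M2+M3)/6=53/16
seg 3: a=3, c=M3/2=31/336, d=(M4−M3)/(6·3)=-31/3024, b=Δ3−h3·(2M3+M4)/6=-141/56
t_q=13/2 → seg 3, τ=3/2; S=3+-141/56·τ+31/336·τ²+-31/3024·τ³=-541/896

  seg 0: a=5 b=-523/112 c=0 d=187/112
  seg 1: a=2 b=19/56 c=561/112 d=-263/112
  seg 2: a=5 b=53/16 c=-57/28 d=715/3024
  seg 3: a=3 b=-141/56 c=31/336 d=-31/3024
S(13/2) = -541/896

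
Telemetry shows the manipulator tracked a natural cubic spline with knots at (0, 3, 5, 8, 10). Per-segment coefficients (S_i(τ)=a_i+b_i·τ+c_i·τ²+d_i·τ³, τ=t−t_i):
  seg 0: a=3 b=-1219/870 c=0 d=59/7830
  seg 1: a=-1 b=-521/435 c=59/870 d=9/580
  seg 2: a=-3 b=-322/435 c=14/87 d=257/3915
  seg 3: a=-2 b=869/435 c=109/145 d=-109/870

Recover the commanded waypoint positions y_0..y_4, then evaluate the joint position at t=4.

y_0=3 y_1=-1 y_2=-3 y_3=-2 y_4=4
S(4) = -3679/1740

y_0 = S_0(0) = a_0 = 3
y_1 = S_1(0) = a_1 = -1
y_2 = S_2(0) = a_2 = -3
y_3 = S_3(0) = a_3 = -2
y_4 = S_3(2) = 4
t_q=4 is in segment 1 (τ=1); S_1(τ)=-3679/1740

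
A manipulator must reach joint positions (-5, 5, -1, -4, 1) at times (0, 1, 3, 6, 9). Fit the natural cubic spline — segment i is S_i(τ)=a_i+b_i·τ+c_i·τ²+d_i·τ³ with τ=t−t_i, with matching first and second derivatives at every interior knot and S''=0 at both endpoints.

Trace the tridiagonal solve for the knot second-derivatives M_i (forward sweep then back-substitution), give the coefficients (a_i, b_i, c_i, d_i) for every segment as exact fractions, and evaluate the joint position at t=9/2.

Δ: Δ0=10, Δ1=-3, Δ2=-1, Δ3=5/3
row 1: diag=6, rhs=-78; c'=1/3, d'=-13
row 2: denom=10−2·1/3=28/3; d'=(12−2·-13)/(28/3)=57/14
row 3: denom=12−3·9/28=309/28; d'=(16−3·57/14)/(309/28)=106/309
back: M3=106/309
back: M2=57/14−9/28·106/309=408/103
back: M1=-13−1/3·408/103=-1475/103
M: M0=0, M1=-1475/103, M2=408/103, M3=106/309, M4=0
seg 0: a=-5, c=M0/2=0, d=(M1−M0)/(6·1)=-1475/618, b=Δ0−h0·(2M0+M1)/6=7655/618
seg 1: a=5, c=M1/2=-1475/206, d=(M2−M1)/(6·2)=1883/1236, b=Δ1−h1·(2M1+M2)/6=1615/309
seg 2: a=-1, c=M2/2=204/103, d=(M3−M2)/(6·3)=-559/2781, b=Δ2−h2·(2M2+M3)/6=-1586/309
seg 3: a=-4, c=M3/2=53/309, d=(M4−M3)/(6·3)=-53/2781, b=Δ3−h3·(2M3+M4)/6=409/309
t_q=9/2 → seg 2, τ=3/2; S=-1+-1586/309·τ+204/103·τ²+-559/2781·τ³=-4055/824

  seg 0: a=-5 b=7655/618 c=0 d=-1475/618
  seg 1: a=5 b=1615/309 c=-1475/206 d=1883/1236
  seg 2: a=-1 b=-1586/309 c=204/103 d=-559/2781
  seg 3: a=-4 b=409/309 c=53/309 d=-53/2781
S(9/2) = -4055/824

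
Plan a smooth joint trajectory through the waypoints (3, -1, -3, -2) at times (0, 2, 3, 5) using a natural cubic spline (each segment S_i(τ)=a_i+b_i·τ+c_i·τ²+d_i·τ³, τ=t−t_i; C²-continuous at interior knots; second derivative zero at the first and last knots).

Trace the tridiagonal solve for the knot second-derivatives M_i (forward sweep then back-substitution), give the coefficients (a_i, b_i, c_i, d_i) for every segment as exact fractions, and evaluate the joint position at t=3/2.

  seg 0: a=3 b=-13/7 c=0 d=-1/28
  seg 1: a=-1 b=-16/7 c=-3/14 d=1/2
  seg 2: a=-3 b=-17/14 c=9/7 d=-3/14
S(3/2) = 3/32

Δ: Δ0=-2, Δ1=-2, Δ2=1/2
row 1: diag=6, rhs=0; c'=1/6, d'=0
row 2: denom=6−1·1/6=35/6; d'=(15−1·0)/(35/6)=18/7
back: M2=18/7
back: M1=0−1/6·18/7=-3/7
M: M0=0, M1=-3/7, M2=18/7, M3=0
seg 0: a=3, c=M0/2=0, d=(M1−M0)/(6·2)=-1/28, b=Δ0−h0·(2M0+M1)/6=-13/7
seg 1: a=-1, c=M1/2=-3/14, d=(M2−M1)/(6·1)=1/2, b=Δ1−h1·(2M1+M2)/6=-16/7
seg 2: a=-3, c=M2/2=9/7, d=(M3−M2)/(6·2)=-3/14, b=Δ2−h2·(2M2+M3)/6=-17/14
t_q=3/2 → seg 0, τ=3/2; S=3+-13/7·τ+0·τ²+-1/28·τ³=3/32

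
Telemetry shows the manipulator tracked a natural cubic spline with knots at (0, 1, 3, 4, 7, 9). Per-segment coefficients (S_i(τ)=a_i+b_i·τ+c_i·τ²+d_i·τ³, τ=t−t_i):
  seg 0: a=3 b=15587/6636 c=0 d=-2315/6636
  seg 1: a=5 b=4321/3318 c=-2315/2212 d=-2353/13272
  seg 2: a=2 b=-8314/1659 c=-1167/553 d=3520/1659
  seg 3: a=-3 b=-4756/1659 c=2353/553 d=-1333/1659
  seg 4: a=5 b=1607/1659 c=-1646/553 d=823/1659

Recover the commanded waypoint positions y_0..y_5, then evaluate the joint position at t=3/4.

y_0 = S_0(0) = a_0 = 3
y_1 = S_1(0) = a_1 = 5
y_2 = S_2(0) = a_2 = 2
y_3 = S_3(0) = a_3 = -3
y_4 = S_4(0) = a_4 = 5
y_5 = S_4(2) = -1
t_q=3/4 is in segment 0 (τ=3/4); S_0(τ)=93323/20224

y_0=3 y_1=5 y_2=2 y_3=-3 y_4=5 y_5=-1
S(3/4) = 93323/20224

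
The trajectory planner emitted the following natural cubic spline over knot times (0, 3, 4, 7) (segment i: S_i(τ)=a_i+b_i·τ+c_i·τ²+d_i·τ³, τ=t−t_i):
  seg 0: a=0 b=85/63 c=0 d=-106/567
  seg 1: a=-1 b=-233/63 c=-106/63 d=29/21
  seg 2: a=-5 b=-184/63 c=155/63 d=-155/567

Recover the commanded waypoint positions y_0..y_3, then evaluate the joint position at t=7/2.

y_0 = S_0(0) = a_0 = 0
y_1 = S_1(0) = a_1 = -1
y_2 = S_2(0) = a_2 = -5
y_3 = S_2(3) = 1
t_q=7/2 is in segment 1 (τ=1/2); S_1(τ)=-223/72

y_0=0 y_1=-1 y_2=-5 y_3=1
S(7/2) = -223/72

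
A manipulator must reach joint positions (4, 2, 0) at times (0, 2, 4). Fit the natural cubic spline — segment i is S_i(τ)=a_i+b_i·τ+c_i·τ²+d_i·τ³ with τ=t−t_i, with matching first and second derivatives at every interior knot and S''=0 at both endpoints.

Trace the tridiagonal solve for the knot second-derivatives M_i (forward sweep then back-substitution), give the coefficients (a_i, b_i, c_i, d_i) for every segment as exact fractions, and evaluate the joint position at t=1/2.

  seg 0: a=4 b=-1 c=0 d=0
  seg 1: a=2 b=-1 c=0 d=0
S(1/2) = 7/2

Δ: Δ0=-1, Δ1=-1
row 1: diag=8, rhs=0; c'=1/4, d'=0
back: M1=0
M: M0=0, M1=0, M2=0
seg 0: a=4, c=M0/2=0, d=(M1−M0)/(6·2)=0, b=Δ0−h0·(2M0+M1)/6=-1
seg 1: a=2, c=M1/2=0, d=(M2−M1)/(6·2)=0, b=Δ1−h1·(2M1+M2)/6=-1
t_q=1/2 → seg 0, τ=1/2; S=4+-1·τ+0·τ²+0·τ³=7/2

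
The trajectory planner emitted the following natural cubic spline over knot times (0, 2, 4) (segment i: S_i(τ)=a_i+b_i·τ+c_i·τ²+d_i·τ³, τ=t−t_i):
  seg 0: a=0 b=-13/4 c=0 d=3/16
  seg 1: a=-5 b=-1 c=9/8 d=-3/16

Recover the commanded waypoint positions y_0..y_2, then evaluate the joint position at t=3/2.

y_0=0 y_1=-5 y_2=-4
S(3/2) = -543/128

y_0 = S_0(0) = a_0 = 0
y_1 = S_1(0) = a_1 = -5
y_2 = S_1(2) = -4
t_q=3/2 is in segment 0 (τ=3/2); S_0(τ)=-543/128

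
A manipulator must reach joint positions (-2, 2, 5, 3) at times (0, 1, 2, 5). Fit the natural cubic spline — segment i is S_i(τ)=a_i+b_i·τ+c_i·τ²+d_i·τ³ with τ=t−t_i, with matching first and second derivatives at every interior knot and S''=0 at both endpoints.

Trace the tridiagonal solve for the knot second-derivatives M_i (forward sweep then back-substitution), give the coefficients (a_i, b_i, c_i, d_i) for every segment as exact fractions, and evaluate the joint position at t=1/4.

Δ: Δ0=4, Δ1=3, Δ2=-2/3
row 1: diag=4, rhs=-6; c'=1/4, d'=-3/2
row 2: denom=8−1·1/4=31/4; d'=(-22−1·-3/2)/(31/4)=-82/31
back: M2=-82/31
back: M1=-3/2−1/4·-82/31=-26/31
M: M0=0, M1=-26/31, M2=-82/31, M3=0
seg 0: a=-2, c=M0/2=0, d=(M1−M0)/(6·1)=-13/93, b=Δ0−h0·(2M0+M1)/6=385/93
seg 1: a=2, c=M1/2=-13/31, d=(M2−M1)/(6·1)=-28/93, b=Δ1−h1·(2M1+M2)/6=346/93
seg 2: a=5, c=M2/2=-41/31, d=(M3−M2)/(6·3)=41/279, b=Δ2−h2·(2M2+M3)/6=184/93
t_q=1/4 → seg 0, τ=1/4; S=-2+385/93·τ+0·τ²+-13/93·τ³=-1919/1984

  seg 0: a=-2 b=385/93 c=0 d=-13/93
  seg 1: a=2 b=346/93 c=-13/31 d=-28/93
  seg 2: a=5 b=184/93 c=-41/31 d=41/279
S(1/4) = -1919/1984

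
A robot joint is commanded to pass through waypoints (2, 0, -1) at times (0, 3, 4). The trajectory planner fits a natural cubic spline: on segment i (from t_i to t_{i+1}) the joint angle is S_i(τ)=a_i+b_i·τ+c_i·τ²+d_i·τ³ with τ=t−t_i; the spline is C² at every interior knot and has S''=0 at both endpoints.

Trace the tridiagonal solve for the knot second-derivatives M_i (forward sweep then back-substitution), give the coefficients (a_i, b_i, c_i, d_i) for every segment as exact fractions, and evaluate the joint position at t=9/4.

  seg 0: a=2 b=-13/24 c=0 d=-1/72
  seg 1: a=0 b=-11/12 c=-1/8 d=1/24
S(9/4) = 319/512

Δ: Δ0=-2/3, Δ1=-1
row 1: diag=8, rhs=-2; c'=1/8, d'=-1/4
back: M1=-1/4
M: M0=0, M1=-1/4, M2=0
seg 0: a=2, c=M0/2=0, d=(M1−M0)/(6·3)=-1/72, b=Δ0−h0·(2M0+M1)/6=-13/24
seg 1: a=0, c=M1/2=-1/8, d=(M2−M1)/(6·1)=1/24, b=Δ1−h1·(2M1+M2)/6=-11/12
t_q=9/4 → seg 0, τ=9/4; S=2+-13/24·τ+0·τ²+-1/72·τ³=319/512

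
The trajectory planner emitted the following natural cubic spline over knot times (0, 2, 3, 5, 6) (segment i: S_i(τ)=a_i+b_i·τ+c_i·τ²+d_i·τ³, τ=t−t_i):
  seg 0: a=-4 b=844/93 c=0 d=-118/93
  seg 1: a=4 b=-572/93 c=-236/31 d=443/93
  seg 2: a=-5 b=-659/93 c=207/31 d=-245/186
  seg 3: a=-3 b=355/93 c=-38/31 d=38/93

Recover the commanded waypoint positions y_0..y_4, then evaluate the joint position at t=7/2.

y_0=-4 y_1=4 y_2=-5 y_3=-3 y_4=0
S(7/2) = -3491/496

y_0 = S_0(0) = a_0 = -4
y_1 = S_1(0) = a_1 = 4
y_2 = S_2(0) = a_2 = -5
y_3 = S_3(0) = a_3 = -3
y_4 = S_3(1) = 0
t_q=7/2 is in segment 2 (τ=1/2); S_2(τ)=-3491/496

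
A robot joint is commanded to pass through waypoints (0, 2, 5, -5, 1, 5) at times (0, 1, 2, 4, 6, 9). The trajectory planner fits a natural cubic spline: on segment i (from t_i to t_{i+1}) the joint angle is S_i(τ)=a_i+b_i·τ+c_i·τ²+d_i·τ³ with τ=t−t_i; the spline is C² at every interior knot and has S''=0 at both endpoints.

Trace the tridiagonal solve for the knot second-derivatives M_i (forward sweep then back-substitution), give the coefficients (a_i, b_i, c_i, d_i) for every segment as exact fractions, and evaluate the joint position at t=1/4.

Δ: Δ0=2, Δ1=3, Δ2=-5, Δ3=3, Δ4=4/3
row 1: diag=4, rhs=6; c'=1/4, d'=3/2
row 2: denom=6−1·1/4=23/4; d'=(-48−1·3/2)/(23/4)=-198/23
row 3: denom=8−2·8/23=168/23; d'=(48−2·-198/23)/(168/23)=125/14
row 4: denom=10−2·23/84=397/42; d'=(-10−2·125/14)/(397/42)=-1170/397
back: M4=-1170/397
back: M3=125/14−23/84·-1170/397=3865/397
back: M2=-198/23−8/23·3865/397=-4762/397
back: M1=3/2−1/4·-4762/397=1786/397
M: M0=0, M1=1786/397, M2=-4762/397, M3=3865/397, M4=-1170/397, M5=0
seg 0: a=0, c=M0/2=0, d=(M1−M0)/(6·1)=893/1191, b=Δ0−h0·(2M0+M1)/6=1489/1191
seg 1: a=2, c=M1/2=893/397, d=(M2−M1)/(6·1)=-3274/1191, b=Δ1−h1·(2M1+M2)/6=4168/1191
seg 2: a=5, c=M2/2=-2381/397, d=(M3−M2)/(6·2)=8627/4764, b=Δ2−h2·(2M2+M3)/6=-296/1191
seg 3: a=-5, c=M3/2=3865/794, d=(M4−M3)/(6·2)=-5035/4764, b=Δ3−h3·(2M3+M4)/6=-2987/1191
seg 4: a=1, c=M4/2=-585/397, d=(M5−M4)/(6·3)=65/397, b=Δ4−h4·(2M4+M5)/6=5098/1191
t_q=1/4 → seg 0, τ=1/4; S=0+1489/1191·τ+0·τ²+893/1191·τ³=8239/25408

  seg 0: a=0 b=1489/1191 c=0 d=893/1191
  seg 1: a=2 b=4168/1191 c=893/397 d=-3274/1191
  seg 2: a=5 b=-296/1191 c=-2381/397 d=8627/4764
  seg 3: a=-5 b=-2987/1191 c=3865/794 d=-5035/4764
  seg 4: a=1 b=5098/1191 c=-585/397 d=65/397
S(1/4) = 8239/25408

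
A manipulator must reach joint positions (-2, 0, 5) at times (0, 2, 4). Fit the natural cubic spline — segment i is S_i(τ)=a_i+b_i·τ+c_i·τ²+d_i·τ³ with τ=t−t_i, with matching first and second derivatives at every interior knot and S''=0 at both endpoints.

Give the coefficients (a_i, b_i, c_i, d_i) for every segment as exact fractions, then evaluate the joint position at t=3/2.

Δ: Δ0=1, Δ1=5/2
row 1: diag=8, rhs=9; c'=1/4, d'=9/8
back: M1=9/8
M: M0=0, M1=9/8, M2=0
seg 0: a=-2, c=M0/2=0, d=(M1−M0)/(6·2)=3/32, b=Δ0−h0·(2M0+M1)/6=5/8
seg 1: a=0, c=M1/2=9/16, d=(M2−M1)/(6·2)=-3/32, b=Δ1−h1·(2M1+M2)/6=7/4
t_q=3/2 → seg 0, τ=3/2; S=-2+5/8·τ+0·τ²+3/32·τ³=-191/256

  seg 0: a=-2 b=5/8 c=0 d=3/32
  seg 1: a=0 b=7/4 c=9/16 d=-3/32
S(3/2) = -191/256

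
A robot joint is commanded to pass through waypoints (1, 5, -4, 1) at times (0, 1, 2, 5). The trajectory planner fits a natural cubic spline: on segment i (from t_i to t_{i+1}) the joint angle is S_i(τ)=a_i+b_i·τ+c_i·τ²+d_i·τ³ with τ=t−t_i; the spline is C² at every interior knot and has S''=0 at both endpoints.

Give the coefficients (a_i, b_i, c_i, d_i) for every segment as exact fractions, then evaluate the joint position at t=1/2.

  seg 0: a=1 b=716/93 c=0 d=-344/93
  seg 1: a=5 b=-316/93 c=-344/31 d=511/93
  seg 2: a=-4 b=-847/93 c=167/31 d=-167/279
S(1/2) = 136/31

Δ: Δ0=4, Δ1=-9, Δ2=5/3
row 1: diag=4, rhs=-78; c'=1/4, d'=-39/2
row 2: denom=8−1·1/4=31/4; d'=(64−1·-39/2)/(31/4)=334/31
back: M2=334/31
back: M1=-39/2−1/4·334/31=-688/31
M: M0=0, M1=-688/31, M2=334/31, M3=0
seg 0: a=1, c=M0/2=0, d=(M1−M0)/(6·1)=-344/93, b=Δ0−h0·(2M0+M1)/6=716/93
seg 1: a=5, c=M1/2=-344/31, d=(M2−M1)/(6·1)=511/93, b=Δ1−h1·(2M1+M2)/6=-316/93
seg 2: a=-4, c=M2/2=167/31, d=(M3−M2)/(6·3)=-167/279, b=Δ2−h2·(2M2+M3)/6=-847/93
t_q=1/2 → seg 0, τ=1/2; S=1+716/93·τ+0·τ²+-344/93·τ³=136/31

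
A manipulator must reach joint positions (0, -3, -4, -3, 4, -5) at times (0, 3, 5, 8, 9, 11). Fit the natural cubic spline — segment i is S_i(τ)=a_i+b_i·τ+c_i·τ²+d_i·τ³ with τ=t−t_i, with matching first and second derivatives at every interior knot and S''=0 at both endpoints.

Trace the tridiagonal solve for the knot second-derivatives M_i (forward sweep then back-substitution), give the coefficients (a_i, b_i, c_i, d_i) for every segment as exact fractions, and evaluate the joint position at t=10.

  seg 0: a=0 b=-1322/993 c=0 d=329/8937
  seg 1: a=-3 b=-335/993 c=329/993 d=-1639/7944
  seg 2: a=-4 b=-985/662 c=-3601/3972 d=18037/35748
  seg 3: a=-3 b=8865/1324 c=1203/331 d=-4409/1324
  seg 4: a=4 b=2631/662 c=-8415/1324 d=2805/2648
S(10) = 7091/2648

Δ: Δ0=-1, Δ1=-1/2, Δ2=1/3, Δ3=7, Δ4=-9/2
row 1: diag=10, rhs=3; c'=1/5, d'=3/10
row 2: denom=10−2·1/5=48/5; d'=(5−2·3/10)/(48/5)=11/24
row 3: denom=8−3·5/16=113/16; d'=(40−3·11/24)/(113/16)=618/113
row 4: denom=6−1·16/113=662/113; d'=(-69−1·618/113)/(662/113)=-8415/662
back: M4=-8415/662
back: M3=618/113−16/113·-8415/662=2406/331
back: M2=11/24−5/16·2406/331=-3601/1986
back: M1=3/10−1/5·-3601/1986=658/993
M: M0=0, M1=658/993, M2=-3601/1986, M3=2406/331, M4=-8415/662, M5=0
seg 0: a=0, c=M0/2=0, d=(M1−M0)/(6·3)=329/8937, b=Δ0−h0·(2M0+M1)/6=-1322/993
seg 1: a=-3, c=M1/2=329/993, d=(M2−M1)/(6·2)=-1639/7944, b=Δ1−h1·(2M1+M2)/6=-335/993
seg 2: a=-4, c=M2/2=-3601/3972, d=(M3−M2)/(6·3)=18037/35748, b=Δ2−h2·(2M2+M3)/6=-985/662
seg 3: a=-3, c=M3/2=1203/331, d=(M4−M3)/(6·1)=-4409/1324, b=Δ3−h3·(2M3+M4)/6=8865/1324
seg 4: a=4, c=M4/2=-8415/1324, d=(M5−M4)/(6·2)=2805/2648, b=Δ4−h4·(2M4+M5)/6=2631/662
t_q=10 → seg 4, τ=1; S=4+2631/662·τ+-8415/1324·τ²+2805/2648·τ³=7091/2648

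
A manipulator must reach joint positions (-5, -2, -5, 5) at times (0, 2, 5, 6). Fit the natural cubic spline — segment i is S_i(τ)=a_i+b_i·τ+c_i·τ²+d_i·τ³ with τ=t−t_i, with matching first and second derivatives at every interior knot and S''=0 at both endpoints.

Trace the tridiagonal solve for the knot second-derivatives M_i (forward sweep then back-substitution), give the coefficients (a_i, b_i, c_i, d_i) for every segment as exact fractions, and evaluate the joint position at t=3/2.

  seg 0: a=-5 b=425/142 c=0 d=-53/142
  seg 1: a=-2 b=-211/142 c=-159/71 d=341/426
  seg 2: a=-5 b=475/71 c=705/142 d=-235/142
S(3/2) = -2011/1136

Δ: Δ0=3/2, Δ1=-1, Δ2=10
row 1: diag=10, rhs=-15; c'=3/10, d'=-3/2
row 2: denom=8−3·3/10=71/10; d'=(66−3·-3/2)/(71/10)=705/71
back: M2=705/71
back: M1=-3/2−3/10·705/71=-318/71
M: M0=0, M1=-318/71, M2=705/71, M3=0
seg 0: a=-5, c=M0/2=0, d=(M1−M0)/(6·2)=-53/142, b=Δ0−h0·(2M0+M1)/6=425/142
seg 1: a=-2, c=M1/2=-159/71, d=(M2−M1)/(6·3)=341/426, b=Δ1−h1·(2M1+M2)/6=-211/142
seg 2: a=-5, c=M2/2=705/142, d=(M3−M2)/(6·1)=-235/142, b=Δ2−h2·(2M2+M3)/6=475/71
t_q=3/2 → seg 0, τ=3/2; S=-5+425/142·τ+0·τ²+-53/142·τ³=-2011/1136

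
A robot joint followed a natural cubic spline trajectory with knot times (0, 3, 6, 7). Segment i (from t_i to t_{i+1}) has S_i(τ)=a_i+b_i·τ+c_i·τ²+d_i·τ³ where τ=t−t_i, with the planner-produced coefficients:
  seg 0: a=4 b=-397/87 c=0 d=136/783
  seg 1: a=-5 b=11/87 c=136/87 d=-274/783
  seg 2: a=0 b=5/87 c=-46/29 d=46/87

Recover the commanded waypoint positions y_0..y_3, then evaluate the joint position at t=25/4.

y_0 = S_0(0) = a_0 = 4
y_1 = S_1(0) = a_1 = -5
y_2 = S_2(0) = a_2 = 0
y_3 = S_2(1) = -1
t_q=25/4 is in segment 2 (τ=1/4); S_2(τ)=-71/928

y_0=4 y_1=-5 y_2=0 y_3=-1
S(25/4) = -71/928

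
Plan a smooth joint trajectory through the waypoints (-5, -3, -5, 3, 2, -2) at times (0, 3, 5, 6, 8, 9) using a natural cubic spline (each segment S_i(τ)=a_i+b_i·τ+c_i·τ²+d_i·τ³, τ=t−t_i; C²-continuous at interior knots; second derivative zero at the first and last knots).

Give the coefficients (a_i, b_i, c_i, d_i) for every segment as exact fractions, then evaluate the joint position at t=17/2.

Δ: Δ0=2/3, Δ1=-1, Δ2=8, Δ3=-1/2, Δ4=-4
row 1: diag=10, rhs=-10; c'=1/5, d'=-1
row 2: denom=6−2·1/5=28/5; d'=(54−2·-1)/(28/5)=10
row 3: denom=6−1·5/28=163/28; d'=(-51−1·10)/(163/28)=-1708/163
row 4: denom=6−2·56/163=866/163; d'=(-21−2·-1708/163)/(866/163)=-7/866
back: M4=-7/866
back: M3=-1708/163−56/163·-7/866=-4536/433
back: M2=10−5/28·-4536/433=5140/433
back: M1=-1−1/5·5140/433=-1461/433
M: M0=0, M1=-1461/433, M2=5140/433, M3=-4536/433, M4=-7/866, M5=0
seg 0: a=-5, c=M0/2=0, d=(M1−M0)/(6·3)=-487/2598, b=Δ0−h0·(2M0+M1)/6=6115/2598
seg 1: a=-3, c=M1/2=-1461/866, d=(M2−M1)/(6·2)=6601/5196, b=Δ1−h1·(2M1+M2)/6=-3517/1299
seg 2: a=-5, c=M2/2=2570/433, d=(M3−M2)/(6·1)=-4838/1299, b=Δ2−h2·(2M2+M3)/6=7520/1299
seg 3: a=3, c=M3/2=-2268/433, d=(M4−M3)/(6·2)=9065/10392, b=Δ3−h3·(2M3+M4)/6=8426/1299
seg 4: a=2, c=M4/2=-7/1732, d=(M5−M4)/(6·1)=7/5196, b=Δ4−h4·(2M4+M5)/6=-10385/2598
t_q=17/2 → seg 4, τ=1/2; S=2+-10385/2598·τ+-7/1732·τ²+7/5196·τ³=7/13856

  seg 0: a=-5 b=6115/2598 c=0 d=-487/2598
  seg 1: a=-3 b=-3517/1299 c=-1461/866 d=6601/5196
  seg 2: a=-5 b=7520/1299 c=2570/433 d=-4838/1299
  seg 3: a=3 b=8426/1299 c=-2268/433 d=9065/10392
  seg 4: a=2 b=-10385/2598 c=-7/1732 d=7/5196
S(17/2) = 7/13856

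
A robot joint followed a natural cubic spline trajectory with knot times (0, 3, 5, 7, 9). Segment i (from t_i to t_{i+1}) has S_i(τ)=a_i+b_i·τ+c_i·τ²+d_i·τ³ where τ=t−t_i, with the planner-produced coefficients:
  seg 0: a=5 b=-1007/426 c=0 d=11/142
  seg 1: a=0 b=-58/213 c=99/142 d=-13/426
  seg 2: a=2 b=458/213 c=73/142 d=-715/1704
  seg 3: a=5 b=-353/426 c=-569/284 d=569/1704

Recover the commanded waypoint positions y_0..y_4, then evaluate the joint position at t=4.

y_0=5 y_1=0 y_2=2 y_3=5 y_4=-2
S(4) = 28/71

y_0 = S_0(0) = a_0 = 5
y_1 = S_1(0) = a_1 = 0
y_2 = S_2(0) = a_2 = 2
y_3 = S_3(0) = a_3 = 5
y_4 = S_3(2) = -2
t_q=4 is in segment 1 (τ=1); S_1(τ)=28/71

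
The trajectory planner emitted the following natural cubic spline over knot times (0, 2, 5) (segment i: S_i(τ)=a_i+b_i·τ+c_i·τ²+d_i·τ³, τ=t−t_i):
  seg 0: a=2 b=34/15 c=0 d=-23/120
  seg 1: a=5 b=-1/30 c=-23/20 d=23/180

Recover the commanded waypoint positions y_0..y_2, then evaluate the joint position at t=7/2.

y_0 = S_0(0) = a_0 = 2
y_1 = S_1(0) = a_1 = 5
y_2 = S_1(3) = -2
t_q=7/2 is in segment 1 (τ=3/2); S_1(τ)=447/160

y_0=2 y_1=5 y_2=-2
S(7/2) = 447/160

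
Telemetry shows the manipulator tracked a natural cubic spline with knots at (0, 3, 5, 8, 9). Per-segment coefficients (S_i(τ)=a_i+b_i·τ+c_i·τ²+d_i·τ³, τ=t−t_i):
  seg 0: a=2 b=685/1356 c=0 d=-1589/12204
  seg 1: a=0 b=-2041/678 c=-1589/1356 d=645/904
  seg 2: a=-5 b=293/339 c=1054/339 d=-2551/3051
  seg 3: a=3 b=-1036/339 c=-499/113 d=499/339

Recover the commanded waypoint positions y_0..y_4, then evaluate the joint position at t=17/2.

y_0=2 y_1=0 y_2=-5 y_3=3 y_4=-3
S(17/2) = 499/904

y_0 = S_0(0) = a_0 = 2
y_1 = S_1(0) = a_1 = 0
y_2 = S_2(0) = a_2 = -5
y_3 = S_3(0) = a_3 = 3
y_4 = S_3(1) = -3
t_q=17/2 is in segment 3 (τ=1/2); S_3(τ)=499/904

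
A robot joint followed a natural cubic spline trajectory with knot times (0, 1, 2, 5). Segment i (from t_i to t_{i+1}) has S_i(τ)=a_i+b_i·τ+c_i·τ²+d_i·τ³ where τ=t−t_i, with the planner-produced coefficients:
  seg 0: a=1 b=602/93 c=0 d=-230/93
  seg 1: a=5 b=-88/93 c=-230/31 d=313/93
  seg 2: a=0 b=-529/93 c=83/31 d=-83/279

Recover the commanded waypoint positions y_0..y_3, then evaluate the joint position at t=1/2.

y_0=1 y_1=5 y_2=0 y_3=-1
S(1/2) = 487/124

y_0 = S_0(0) = a_0 = 1
y_1 = S_1(0) = a_1 = 5
y_2 = S_2(0) = a_2 = 0
y_3 = S_2(3) = -1
t_q=1/2 is in segment 0 (τ=1/2); S_0(τ)=487/124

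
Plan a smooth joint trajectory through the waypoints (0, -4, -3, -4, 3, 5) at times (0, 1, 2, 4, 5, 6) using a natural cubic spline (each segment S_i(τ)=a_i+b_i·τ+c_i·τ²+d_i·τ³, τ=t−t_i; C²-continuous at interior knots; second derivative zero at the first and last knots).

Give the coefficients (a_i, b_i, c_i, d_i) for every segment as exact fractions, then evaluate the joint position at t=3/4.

  seg 0: a=0 b=-5149/930 c=0 d=1429/930
  seg 1: a=-4 b=-431/465 c=1429/310 d=-499/186
  seg 2: a=-3 b=227/930 c=-533/155 d=23/15
  seg 3: a=-4 b=4547/930 c=893/155 d=-679/186
  seg 4: a=3 b=2539/465 c=-1609/310 d=1609/930
S(3/4) = -69523/19840

Δ: Δ0=-4, Δ1=1, Δ2=-1/2, Δ3=7, Δ4=2
row 1: diag=4, rhs=30; c'=1/4, d'=15/2
row 2: denom=6−1·1/4=23/4; d'=(-9−1·15/2)/(23/4)=-66/23
row 3: denom=6−2·8/23=122/23; d'=(45−2·-66/23)/(122/23)=1167/122
row 4: denom=4−1·23/122=465/122; d'=(-30−1·1167/122)/(465/122)=-1609/155
back: M4=-1609/155
back: M3=1167/122−23/122·-1609/155=1786/155
back: M2=-66/23−8/23·1786/155=-1066/155
back: M1=15/2−1/4·-1066/155=1429/155
M: M0=0, M1=1429/155, M2=-1066/155, M3=1786/155, M4=-1609/155, M5=0
seg 0: a=0, c=M0/2=0, d=(M1−M0)/(6·1)=1429/930, b=Δ0−h0·(2M0+M1)/6=-5149/930
seg 1: a=-4, c=M1/2=1429/310, d=(M2−M1)/(6·1)=-499/186, b=Δ1−h1·(2M1+M2)/6=-431/465
seg 2: a=-3, c=M2/2=-533/155, d=(M3−M2)/(6·2)=23/15, b=Δ2−h2·(2M2+M3)/6=227/930
seg 3: a=-4, c=M3/2=893/155, d=(M4−M3)/(6·1)=-679/186, b=Δ3−h3·(2M3+M4)/6=4547/930
seg 4: a=3, c=M4/2=-1609/310, d=(M5−M4)/(6·1)=1609/930, b=Δ4−h4·(2M4+M5)/6=2539/465
t_q=3/4 → seg 0, τ=3/4; S=0+-5149/930·τ+0·τ²+1429/930·τ³=-69523/19840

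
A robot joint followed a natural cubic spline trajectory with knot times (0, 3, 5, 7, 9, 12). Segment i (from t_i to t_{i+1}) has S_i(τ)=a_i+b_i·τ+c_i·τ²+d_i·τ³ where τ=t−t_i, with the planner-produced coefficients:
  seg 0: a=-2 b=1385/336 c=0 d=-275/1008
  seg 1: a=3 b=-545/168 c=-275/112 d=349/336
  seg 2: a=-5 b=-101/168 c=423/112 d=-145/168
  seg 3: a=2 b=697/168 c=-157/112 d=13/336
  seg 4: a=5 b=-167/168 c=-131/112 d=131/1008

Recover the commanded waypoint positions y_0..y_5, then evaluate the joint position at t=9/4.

y_0 = S_0(0) = a_0 = -2
y_1 = S_1(0) = a_1 = 3
y_2 = S_2(0) = a_2 = -5
y_3 = S_3(0) = a_3 = 2
y_4 = S_4(0) = a_4 = 5
y_5 = S_4(3) = -5
t_q=9/4 is in segment 0 (τ=9/4); S_0(τ)=4267/1024

y_0=-2 y_1=3 y_2=-5 y_3=2 y_4=5 y_5=-5
S(9/4) = 4267/1024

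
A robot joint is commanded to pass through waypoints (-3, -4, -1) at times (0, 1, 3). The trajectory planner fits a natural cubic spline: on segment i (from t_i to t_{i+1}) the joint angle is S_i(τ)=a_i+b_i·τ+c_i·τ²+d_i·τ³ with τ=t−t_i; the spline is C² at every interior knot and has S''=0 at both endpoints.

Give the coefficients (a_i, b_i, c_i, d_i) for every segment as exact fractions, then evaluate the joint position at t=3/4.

  seg 0: a=-3 b=-17/12 c=0 d=5/12
  seg 1: a=-4 b=-1/6 c=5/4 d=-5/24
S(3/4) = -995/256

Δ: Δ0=-1, Δ1=3/2
row 1: diag=6, rhs=15; c'=1/3, d'=5/2
back: M1=5/2
M: M0=0, M1=5/2, M2=0
seg 0: a=-3, c=M0/2=0, d=(M1−M0)/(6·1)=5/12, b=Δ0−h0·(2M0+M1)/6=-17/12
seg 1: a=-4, c=M1/2=5/4, d=(M2−M1)/(6·2)=-5/24, b=Δ1−h1·(2M1+M2)/6=-1/6
t_q=3/4 → seg 0, τ=3/4; S=-3+-17/12·τ+0·τ²+5/12·τ³=-995/256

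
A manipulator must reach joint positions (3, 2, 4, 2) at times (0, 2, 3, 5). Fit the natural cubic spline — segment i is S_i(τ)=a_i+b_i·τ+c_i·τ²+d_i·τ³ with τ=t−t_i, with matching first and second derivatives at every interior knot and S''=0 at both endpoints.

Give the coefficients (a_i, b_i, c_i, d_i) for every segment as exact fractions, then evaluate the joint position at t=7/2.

Δ: Δ0=-1/2, Δ1=2, Δ2=-1
row 1: diag=6, rhs=15; c'=1/6, d'=5/2
row 2: denom=6−1·1/6=35/6; d'=(-18−1·5/2)/(35/6)=-123/35
back: M2=-123/35
back: M1=5/2−1/6·-123/35=108/35
M: M0=0, M1=108/35, M2=-123/35, M3=0
seg 0: a=3, c=M0/2=0, d=(M1−M0)/(6·2)=9/35, b=Δ0−h0·(2M0+M1)/6=-107/70
seg 1: a=2, c=M1/2=54/35, d=(M2−M1)/(6·1)=-11/10, b=Δ1−h1·(2M1+M2)/6=109/70
seg 2: a=4, c=M2/2=-123/70, d=(M3−M2)/(6·2)=41/140, b=Δ2−h2·(2M2+M3)/6=47/35
t_q=7/2 → seg 2, τ=1/2; S=4+47/35·τ+-123/70·τ²+41/140·τ³=683/160

  seg 0: a=3 b=-107/70 c=0 d=9/35
  seg 1: a=2 b=109/70 c=54/35 d=-11/10
  seg 2: a=4 b=47/35 c=-123/70 d=41/140
S(7/2) = 683/160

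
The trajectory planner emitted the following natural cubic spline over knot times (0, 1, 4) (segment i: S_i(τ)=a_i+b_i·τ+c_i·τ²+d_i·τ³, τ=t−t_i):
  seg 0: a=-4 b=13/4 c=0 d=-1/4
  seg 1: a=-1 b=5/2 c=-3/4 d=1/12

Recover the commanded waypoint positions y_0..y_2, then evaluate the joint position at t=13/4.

y_0=-4 y_1=-1 y_2=2
S(13/4) = 455/256

y_0 = S_0(0) = a_0 = -4
y_1 = S_1(0) = a_1 = -1
y_2 = S_1(3) = 2
t_q=13/4 is in segment 1 (τ=9/4); S_1(τ)=455/256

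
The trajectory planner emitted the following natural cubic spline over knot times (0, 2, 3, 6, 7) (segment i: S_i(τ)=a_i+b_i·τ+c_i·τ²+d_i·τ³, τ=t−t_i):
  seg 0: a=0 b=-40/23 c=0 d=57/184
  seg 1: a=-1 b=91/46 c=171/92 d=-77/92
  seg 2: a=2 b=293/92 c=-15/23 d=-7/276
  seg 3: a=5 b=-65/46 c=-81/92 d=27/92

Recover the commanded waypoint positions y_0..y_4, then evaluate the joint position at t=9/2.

y_0=0 y_1=-1 y_2=2 y_3=5 y_4=3
S(9/2) = 3845/736

y_0 = S_0(0) = a_0 = 0
y_1 = S_1(0) = a_1 = -1
y_2 = S_2(0) = a_2 = 2
y_3 = S_3(0) = a_3 = 5
y_4 = S_3(1) = 3
t_q=9/2 is in segment 2 (τ=3/2); S_2(τ)=3845/736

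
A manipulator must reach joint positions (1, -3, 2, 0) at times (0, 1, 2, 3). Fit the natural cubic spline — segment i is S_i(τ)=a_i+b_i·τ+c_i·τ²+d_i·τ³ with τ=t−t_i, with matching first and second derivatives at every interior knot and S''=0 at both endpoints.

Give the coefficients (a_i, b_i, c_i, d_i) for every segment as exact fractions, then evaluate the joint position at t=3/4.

Δ: Δ0=-4, Δ1=5, Δ2=-2
row 1: diag=4, rhs=54; c'=1/4, d'=27/2
row 2: denom=4−1·1/4=15/4; d'=(-42−1·27/2)/(15/4)=-74/5
back: M2=-74/5
back: M1=27/2−1/4·-74/5=86/5
M: M0=0, M1=86/5, M2=-74/5, M3=0
seg 0: a=1, c=M0/2=0, d=(M1−M0)/(6·1)=43/15, b=Δ0−h0·(2M0+M1)/6=-103/15
seg 1: a=-3, c=M1/2=43/5, d=(M2−M1)/(6·1)=-16/3, b=Δ1−h1·(2M1+M2)/6=26/15
seg 2: a=2, c=M2/2=-37/5, d=(M3−M2)/(6·1)=37/15, b=Δ2−h2·(2M2+M3)/6=44/15
t_q=3/4 → seg 0, τ=3/4; S=1+-103/15·τ+0·τ²+43/15·τ³=-941/320

  seg 0: a=1 b=-103/15 c=0 d=43/15
  seg 1: a=-3 b=26/15 c=43/5 d=-16/3
  seg 2: a=2 b=44/15 c=-37/5 d=37/15
S(3/4) = -941/320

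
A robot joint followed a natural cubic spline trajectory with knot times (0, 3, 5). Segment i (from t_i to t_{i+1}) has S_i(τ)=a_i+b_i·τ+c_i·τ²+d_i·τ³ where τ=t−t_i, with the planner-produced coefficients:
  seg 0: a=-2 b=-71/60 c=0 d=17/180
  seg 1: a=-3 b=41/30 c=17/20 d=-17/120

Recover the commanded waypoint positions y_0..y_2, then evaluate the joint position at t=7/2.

y_0=-2 y_1=-3 y_2=2
S(7/2) = -679/320

y_0 = S_0(0) = a_0 = -2
y_1 = S_1(0) = a_1 = -3
y_2 = S_1(2) = 2
t_q=7/2 is in segment 1 (τ=1/2); S_1(τ)=-679/320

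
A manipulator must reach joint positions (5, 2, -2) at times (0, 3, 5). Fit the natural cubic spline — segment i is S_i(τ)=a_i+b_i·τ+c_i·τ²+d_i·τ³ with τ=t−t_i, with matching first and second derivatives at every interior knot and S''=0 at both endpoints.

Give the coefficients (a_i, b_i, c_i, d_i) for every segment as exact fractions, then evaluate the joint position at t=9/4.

Δ: Δ0=-1, Δ1=-2
row 1: diag=10, rhs=-6; c'=1/5, d'=-3/5
back: M1=-3/5
M: M0=0, M1=-3/5, M2=0
seg 0: a=5, c=M0/2=0, d=(M1−M0)/(6·3)=-1/30, b=Δ0−h0·(2M0+M1)/6=-7/10
seg 1: a=2, c=M1/2=-3/10, d=(M2−M1)/(6·2)=1/20, b=Δ1−h1·(2M1+M2)/6=-8/5
t_q=9/4 → seg 0, τ=9/4; S=5+-7/10·τ+0·τ²+-1/30·τ³=1949/640

  seg 0: a=5 b=-7/10 c=0 d=-1/30
  seg 1: a=2 b=-8/5 c=-3/10 d=1/20
S(9/4) = 1949/640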